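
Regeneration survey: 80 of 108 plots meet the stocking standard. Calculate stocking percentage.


Formula: Stocking % = stocked plots / total plots * 100
Stocking = 80 / 108 * 100
Stocking = 0.7407 * 100 = 74.1%

74.1


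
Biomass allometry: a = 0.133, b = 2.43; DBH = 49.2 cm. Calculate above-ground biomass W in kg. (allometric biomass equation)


Formula: W = a * DBH^b  (allometric power law)
DBH^b = 49.2^2.43 = 12926.3288
W = 0.133 * 12926.3288 = 1719.2 kg

1719.2


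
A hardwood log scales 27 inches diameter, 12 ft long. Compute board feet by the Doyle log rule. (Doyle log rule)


Doyle: BF = (D - 4)^2 * L / 16
Adjusted diameter = 27 - 4 = 23 in
(D-4)^2 = 23^2 = 529
BF = 529 * 12 / 16 = 397 BF

397


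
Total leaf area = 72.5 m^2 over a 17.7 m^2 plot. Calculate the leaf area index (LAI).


Formula: LAI = total leaf area / ground area  (dimensionless)
LAI = 72.5 m^2 / 17.7 m^2
LAI = 4.1

4.1


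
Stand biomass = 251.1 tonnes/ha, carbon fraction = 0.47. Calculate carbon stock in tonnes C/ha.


Formula: Carbon Stock = Biomass * Carbon Fraction
C = 251.1 t/ha * 0.47
C = 118.0 t C/ha

118.0


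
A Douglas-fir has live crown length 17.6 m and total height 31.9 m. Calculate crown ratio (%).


Formula: Crown Ratio = (Crown Length / Total Height) * 100
CR = (17.6 m / 31.9 m) * 100
CR = 0.5517 * 100 = 55.2%

55.2


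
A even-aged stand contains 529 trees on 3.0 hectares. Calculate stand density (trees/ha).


Formula: Stand Density = N_trees / Area_ha
Density = 529 trees / 3.0 ha
Density = 176 trees/ha

176


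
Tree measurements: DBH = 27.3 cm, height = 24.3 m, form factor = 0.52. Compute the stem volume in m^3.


Formula: V = pi * (DBH/200)^2 * H * ff
Radius = DBH/200 = 27.3/200 = 0.1365 m
Radius^2 = 0.1365^2 = 0.01863225 m^2
V = pi * 0.01863225 * 24.3 * 0.52
V = 0.74 m^3

0.74


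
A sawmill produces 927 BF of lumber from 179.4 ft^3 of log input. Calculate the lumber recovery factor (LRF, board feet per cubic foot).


Formula: LRF = Lumber Output (BF) / Log Input (ft^3)
LRF = 927 BF / 179.4 ft^3
LRF = 5.17 BF/ft^3

5.17


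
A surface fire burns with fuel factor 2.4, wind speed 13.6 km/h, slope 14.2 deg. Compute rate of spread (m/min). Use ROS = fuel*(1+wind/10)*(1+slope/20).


Formula: ROS = fuel * (1 + wind/10) * (1 + slope/20)
Wind factor = 1 + 13.6/10 = 2.36
Slope factor = 1 + 14.2/20 = 1.71
ROS = 2.4 * 2.36 * 1.71 = 9.69 m/min

9.69


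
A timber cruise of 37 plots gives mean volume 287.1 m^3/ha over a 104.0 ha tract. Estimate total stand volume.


Formula: Total Volume = Mean Volume per ha * Total Area
Total Volume = 287.1 m^3/ha * 104.0 ha
Total Volume = 29858 m^3

29858


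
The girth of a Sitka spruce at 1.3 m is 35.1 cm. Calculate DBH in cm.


Formula: DBH = C / pi
DBH = 35.1 / pi
pi = 3.14159...
DBH = 11.2 cm

11.2


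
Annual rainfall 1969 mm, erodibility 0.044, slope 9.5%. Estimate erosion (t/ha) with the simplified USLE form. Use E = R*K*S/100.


Formula: E = R * K * S / 100  (simplified USLE)
R * K = 1969 * 0.044 = 86.636
E = 86.636 * 9.5 / 100 = 8.23 t/ha

8.23


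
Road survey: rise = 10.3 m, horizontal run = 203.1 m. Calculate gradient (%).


Formula: Gradient = rise / run * 100
Gradient = 10.3 / 203.1 * 100 = 5.1%

5.1


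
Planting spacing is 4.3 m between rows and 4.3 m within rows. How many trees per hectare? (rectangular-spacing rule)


Formula: TPH = 10000 m^2/ha / (spacing_x * spacing_y)
Area per tree = 4.3 m * 4.3 m = 18.49 m^2
TPH = 10000 / 18.49 = 541 trees/ha

541


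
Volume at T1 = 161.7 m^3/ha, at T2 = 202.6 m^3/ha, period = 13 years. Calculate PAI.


Formula: PAI = (V_T2 - V_T1) / (T2 - T1)
Volume increment = 202.6 - 161.7 = 40.9 m^3/ha
PAI = 40.9 / 13 = 3.15 m^3/ha/year

3.15


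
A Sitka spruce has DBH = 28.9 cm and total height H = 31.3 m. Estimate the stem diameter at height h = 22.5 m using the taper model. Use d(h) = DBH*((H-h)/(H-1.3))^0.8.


Taper: d(h) = DBH * ((H - h) / (H - 1.3))^0.8
Numerator = H - h = 31.3 - 22.5 = 8.8 m
Denominator = H - 1.3 = 31.3 - 1.3 = 30.0 m
Ratio = 8.8 / 30.0 = 0.29333
d = 28.9 * 0.29333^0.8 = 10.8 cm

10.8


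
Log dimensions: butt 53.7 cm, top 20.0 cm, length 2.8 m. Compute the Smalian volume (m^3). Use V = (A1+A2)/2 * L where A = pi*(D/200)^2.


Smalian: V = (A1 + A2)/2 * L,  A = pi*(D/200)^2
A1 = pi*(53.7/200)^2 = 0.226484 m^2
A2 = pi*(20.0/200)^2 = 0.031416 m^2
V = (0.226484+0.031416)/2*2.8 = 0.3611 m^3

0.3611


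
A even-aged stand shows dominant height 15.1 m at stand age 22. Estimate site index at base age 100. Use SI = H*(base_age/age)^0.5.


Formula: SI = H_dom * (base_age / age)^0.5
Age ratio = 100 / 22 = 4.54545
sqrt(age_ratio) = 2.13201
SI = 15.1 * 2.13201 = 32.2 m

32.2


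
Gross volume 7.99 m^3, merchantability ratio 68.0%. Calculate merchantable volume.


Formula: MV = V_total * (merchantable_pct / 100)
Merchantable fraction = 68.0% / 100 = 0.68
MV = 7.99 m^3 * 0.68 = 5.433 m^3

5.433


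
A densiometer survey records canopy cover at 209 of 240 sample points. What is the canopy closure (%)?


Formula: Canopy closure = covered points / total points * 100
Closure = 209 / 240 * 100
Closure = 0.8708 * 100 = 87.1%

87.1


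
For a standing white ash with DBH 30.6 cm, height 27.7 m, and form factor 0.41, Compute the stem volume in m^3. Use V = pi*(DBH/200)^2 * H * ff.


Formula: V = pi * (DBH/200)^2 * H * ff
Radius = DBH/200 = 30.6/200 = 0.153 m
Radius^2 = 0.153^2 = 0.023409 m^2
V = pi * 0.023409 * 27.7 * 0.41
V = 0.835 m^3

0.835


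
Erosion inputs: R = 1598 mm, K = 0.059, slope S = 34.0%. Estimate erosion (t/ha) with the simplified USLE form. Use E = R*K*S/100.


Formula: E = R * K * S / 100  (simplified USLE)
R * K = 1598 * 0.059 = 94.282
E = 94.282 * 34.0 / 100 = 32.06 t/ha

32.06


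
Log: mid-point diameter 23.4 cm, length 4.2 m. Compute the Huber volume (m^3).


Huber: V = Am * L,  Am = pi*(Dm/200)^2
Am = pi*(23.4/200)^2 = 0.043005 m^2
V = 0.043005*4.2 = 0.1806 m^3

0.1806


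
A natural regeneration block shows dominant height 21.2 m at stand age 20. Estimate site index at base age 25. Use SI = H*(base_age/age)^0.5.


Formula: SI = H_dom * (base_age / age)^0.5
Age ratio = 25 / 20 = 1.25
sqrt(age_ratio) = 1.11803
SI = 21.2 * 1.11803 = 23.7 m

23.7


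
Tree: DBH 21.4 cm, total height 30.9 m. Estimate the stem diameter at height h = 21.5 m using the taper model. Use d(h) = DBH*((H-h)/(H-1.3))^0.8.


Taper: d(h) = DBH * ((H - h) / (H - 1.3))^0.8
Numerator = H - h = 30.9 - 21.5 = 9.4 m
Denominator = H - 1.3 = 30.9 - 1.3 = 29.6 m
Ratio = 9.4 / 29.6 = 0.31757
d = 21.4 * 0.31757^0.8 = 8.5 cm

8.5


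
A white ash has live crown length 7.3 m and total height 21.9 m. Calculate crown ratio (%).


Formula: Crown Ratio = (Crown Length / Total Height) * 100
CR = (7.3 m / 21.9 m) * 100
CR = 0.3333 * 100 = 33.3%

33.3


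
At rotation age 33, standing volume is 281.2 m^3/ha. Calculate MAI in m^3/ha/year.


Formula: MAI = Total Volume / Stand Age
MAI = 281.2 m^3/ha / 33 years
MAI = 8.52 m^3/ha/year

8.52


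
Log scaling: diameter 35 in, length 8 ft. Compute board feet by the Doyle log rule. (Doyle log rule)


Doyle: BF = (D - 4)^2 * L / 16
Adjusted diameter = 35 - 4 = 31 in
(D-4)^2 = 31^2 = 961
BF = 961 * 8 / 16 = 481 BF

481


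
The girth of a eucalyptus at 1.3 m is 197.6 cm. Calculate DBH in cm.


Formula: DBH = C / pi
DBH = 197.6 / pi
pi = 3.14159...
DBH = 62.9 cm

62.9


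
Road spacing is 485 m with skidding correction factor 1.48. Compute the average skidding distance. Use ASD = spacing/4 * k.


Formula: ASD = (spacing / 4) * correction
Uncorrected distance = spacing / 4 = 485 / 4 = 121.25 m
ASD = 121.25 * 1.48 = 179 m

179


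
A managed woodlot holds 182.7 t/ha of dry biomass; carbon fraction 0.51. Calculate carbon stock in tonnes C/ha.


Formula: Carbon Stock = Biomass * Carbon Fraction
C = 182.7 t/ha * 0.51
C = 93.2 t C/ha

93.2


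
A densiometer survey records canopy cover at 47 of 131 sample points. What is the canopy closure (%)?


Formula: Canopy closure = covered points / total points * 100
Closure = 47 / 131 * 100
Closure = 0.3588 * 100 = 35.9%

35.9


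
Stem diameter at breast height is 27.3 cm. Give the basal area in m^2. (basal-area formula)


Formula: BA = pi * (DBH/2)^2 / 10000  (cm^2 to m^2)
Radius = DBH/2 = 27.3/2 = 13.65 cm
BA = pi * 13.65^2 / 10000
   = 585.3494 cm^2 / 10000
   = 0.0585 m^2

0.0585


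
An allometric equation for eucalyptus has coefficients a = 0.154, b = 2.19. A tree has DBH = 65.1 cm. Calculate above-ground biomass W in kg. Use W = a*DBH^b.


Formula: W = a * DBH^b  (allometric power law)
DBH^b = 65.1^2.19 = 9370.0599
W = 0.154 * 9370.0599 = 1443.0 kg

1443.0


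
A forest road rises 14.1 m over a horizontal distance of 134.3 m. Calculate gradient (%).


Formula: Gradient = rise / run * 100
Gradient = 14.1 / 134.3 * 100 = 10.5%

10.5


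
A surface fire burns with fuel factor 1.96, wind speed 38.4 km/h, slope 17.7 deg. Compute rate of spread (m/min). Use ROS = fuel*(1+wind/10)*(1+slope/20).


Formula: ROS = fuel * (1 + wind/10) * (1 + slope/20)
Wind factor = 1 + 38.4/10 = 4.84
Slope factor = 1 + 17.7/20 = 1.885
ROS = 1.96 * 4.84 * 1.885 = 17.88 m/min

17.88


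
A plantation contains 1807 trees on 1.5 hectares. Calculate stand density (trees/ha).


Formula: Stand Density = N_trees / Area_ha
Density = 1807 trees / 1.5 ha
Density = 1205 trees/ha

1205


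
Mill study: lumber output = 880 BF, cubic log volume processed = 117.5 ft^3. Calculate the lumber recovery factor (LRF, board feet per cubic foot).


Formula: LRF = Lumber Output (BF) / Log Input (ft^3)
LRF = 880 BF / 117.5 ft^3
LRF = 7.49 BF/ft^3

7.49


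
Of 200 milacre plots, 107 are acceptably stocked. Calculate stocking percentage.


Formula: Stocking % = stocked plots / total plots * 100
Stocking = 107 / 200 * 100
Stocking = 0.535 * 100 = 53.5%

53.5


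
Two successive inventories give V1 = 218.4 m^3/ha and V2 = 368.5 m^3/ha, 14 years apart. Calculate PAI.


Formula: PAI = (V_T2 - V_T1) / (T2 - T1)
Volume increment = 368.5 - 218.4 = 150.1 m^3/ha
PAI = 150.1 / 14 = 10.72 m^3/ha/year

10.72


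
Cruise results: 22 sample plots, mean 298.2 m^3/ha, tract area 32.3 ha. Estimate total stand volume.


Formula: Total Volume = Mean Volume per ha * Total Area
Total Volume = 298.2 m^3/ha * 32.3 ha
Total Volume = 9632 m^3

9632


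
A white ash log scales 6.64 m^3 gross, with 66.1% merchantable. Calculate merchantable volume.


Formula: MV = V_total * (merchantable_pct / 100)
Merchantable fraction = 66.1% / 100 = 0.661
MV = 6.64 m^3 * 0.661 = 4.389 m^3

4.389


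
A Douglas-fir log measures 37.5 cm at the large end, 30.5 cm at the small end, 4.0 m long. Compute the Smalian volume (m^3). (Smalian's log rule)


Smalian: V = (A1 + A2)/2 * L,  A = pi*(D/200)^2
A1 = pi*(37.5/200)^2 = 0.110447 m^2
A2 = pi*(30.5/200)^2 = 0.073062 m^2
V = (0.110447+0.073062)/2*4.0 = 0.367 m^3

0.367


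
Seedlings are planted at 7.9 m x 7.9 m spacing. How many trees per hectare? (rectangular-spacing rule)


Formula: TPH = 10000 m^2/ha / (spacing_x * spacing_y)
Area per tree = 7.9 m * 7.9 m = 62.41 m^2
TPH = 10000 / 62.41 = 160 trees/ha

160


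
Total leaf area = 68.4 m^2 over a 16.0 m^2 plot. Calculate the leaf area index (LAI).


Formula: LAI = total leaf area / ground area  (dimensionless)
LAI = 68.4 m^2 / 16.0 m^2
LAI = 4.28

4.28


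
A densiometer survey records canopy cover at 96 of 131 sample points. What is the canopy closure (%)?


Formula: Canopy closure = covered points / total points * 100
Closure = 96 / 131 * 100
Closure = 0.7328 * 100 = 73.3%

73.3


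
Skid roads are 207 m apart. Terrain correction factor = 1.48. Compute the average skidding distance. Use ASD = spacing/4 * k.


Formula: ASD = (spacing / 4) * correction
Uncorrected distance = spacing / 4 = 207 / 4 = 51.75 m
ASD = 51.75 * 1.48 = 77 m

77


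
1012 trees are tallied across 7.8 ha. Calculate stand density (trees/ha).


Formula: Stand Density = N_trees / Area_ha
Density = 1012 trees / 7.8 ha
Density = 130 trees/ha

130


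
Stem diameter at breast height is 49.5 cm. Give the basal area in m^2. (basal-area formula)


Formula: BA = pi * (DBH/2)^2 / 10000  (cm^2 to m^2)
Radius = DBH/2 = 49.5/2 = 24.75 cm
BA = pi * 24.75^2 / 10000
   = 1924.4218 cm^2 / 10000
   = 0.1924 m^2

0.1924


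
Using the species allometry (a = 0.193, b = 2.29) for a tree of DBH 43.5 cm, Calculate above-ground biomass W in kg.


Formula: W = a * DBH^b  (allometric power law)
DBH^b = 43.5^2.29 = 5651.1964
W = 0.193 * 5651.1964 = 1090.7 kg

1090.7


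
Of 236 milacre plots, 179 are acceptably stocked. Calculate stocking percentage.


Formula: Stocking % = stocked plots / total plots * 100
Stocking = 179 / 236 * 100
Stocking = 0.7585 * 100 = 75.8%

75.8


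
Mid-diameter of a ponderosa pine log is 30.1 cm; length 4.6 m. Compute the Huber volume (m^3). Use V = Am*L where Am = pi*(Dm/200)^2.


Huber: V = Am * L,  Am = pi*(Dm/200)^2
Am = pi*(30.1/200)^2 = 0.071158 m^2
V = 0.071158*4.6 = 0.3273 m^3

0.3273


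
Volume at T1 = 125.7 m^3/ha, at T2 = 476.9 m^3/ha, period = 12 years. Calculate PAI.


Formula: PAI = (V_T2 - V_T1) / (T2 - T1)
Volume increment = 476.9 - 125.7 = 351.2 m^3/ha
PAI = 351.2 / 12 = 29.27 m^3/ha/year

29.27


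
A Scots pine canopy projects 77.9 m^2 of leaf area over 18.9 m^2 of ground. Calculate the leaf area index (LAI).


Formula: LAI = total leaf area / ground area  (dimensionless)
LAI = 77.9 m^2 / 18.9 m^2
LAI = 4.12

4.12


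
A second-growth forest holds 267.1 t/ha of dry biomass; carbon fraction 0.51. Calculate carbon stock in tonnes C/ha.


Formula: Carbon Stock = Biomass * Carbon Fraction
C = 267.1 t/ha * 0.51
C = 136.2 t C/ha

136.2


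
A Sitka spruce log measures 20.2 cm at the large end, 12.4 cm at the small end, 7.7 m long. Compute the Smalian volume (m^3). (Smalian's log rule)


Smalian: V = (A1 + A2)/2 * L,  A = pi*(D/200)^2
A1 = pi*(20.2/200)^2 = 0.032047 m^2
A2 = pi*(12.4/200)^2 = 0.012076 m^2
V = (0.032047+0.012076)/2*7.7 = 0.1699 m^3

0.1699


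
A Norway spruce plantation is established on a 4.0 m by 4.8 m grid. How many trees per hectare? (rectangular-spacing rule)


Formula: TPH = 10000 m^2/ha / (spacing_x * spacing_y)
Area per tree = 4.0 m * 4.8 m = 19.2 m^2
TPH = 10000 / 19.2 = 521 trees/ha

521


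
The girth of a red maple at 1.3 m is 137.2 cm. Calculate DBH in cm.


Formula: DBH = C / pi
DBH = 137.2 / pi
pi = 3.14159...
DBH = 43.7 cm

43.7


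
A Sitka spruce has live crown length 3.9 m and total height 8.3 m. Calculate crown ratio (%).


Formula: Crown Ratio = (Crown Length / Total Height) * 100
CR = (3.9 m / 8.3 m) * 100
CR = 0.4699 * 100 = 47.0%

47.0


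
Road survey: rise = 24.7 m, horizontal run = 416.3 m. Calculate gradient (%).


Formula: Gradient = rise / run * 100
Gradient = 24.7 / 416.3 * 100 = 5.9%

5.9


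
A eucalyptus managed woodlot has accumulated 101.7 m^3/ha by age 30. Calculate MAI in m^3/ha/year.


Formula: MAI = Total Volume / Stand Age
MAI = 101.7 m^3/ha / 30 years
MAI = 3.39 m^3/ha/year

3.39


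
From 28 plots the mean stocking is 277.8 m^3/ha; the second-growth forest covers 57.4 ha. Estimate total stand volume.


Formula: Total Volume = Mean Volume per ha * Total Area
Total Volume = 277.8 m^3/ha * 57.4 ha
Total Volume = 15946 m^3

15946


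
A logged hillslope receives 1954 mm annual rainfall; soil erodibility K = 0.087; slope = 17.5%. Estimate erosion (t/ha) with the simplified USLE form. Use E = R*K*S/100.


Formula: E = R * K * S / 100  (simplified USLE)
R * K = 1954 * 0.087 = 169.998
E = 169.998 * 17.5 / 100 = 29.75 t/ha

29.75


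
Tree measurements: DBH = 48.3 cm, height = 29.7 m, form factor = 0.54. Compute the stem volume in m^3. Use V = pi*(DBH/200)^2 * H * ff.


Formula: V = pi * (DBH/200)^2 * H * ff
Radius = DBH/200 = 48.3/200 = 0.2415 m
Radius^2 = 0.2415^2 = 0.05832225 m^2
V = pi * 0.05832225 * 29.7 * 0.54
V = 2.939 m^3

2.939


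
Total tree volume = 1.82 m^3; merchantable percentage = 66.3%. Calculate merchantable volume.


Formula: MV = V_total * (merchantable_pct / 100)
Merchantable fraction = 66.3% / 100 = 0.663
MV = 1.82 m^3 * 0.663 = 1.207 m^3

1.207


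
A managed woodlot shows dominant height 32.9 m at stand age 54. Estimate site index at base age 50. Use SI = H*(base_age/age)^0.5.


Formula: SI = H_dom * (base_age / age)^0.5
Age ratio = 50 / 54 = 0.92593
sqrt(age_ratio) = 0.96225
SI = 32.9 * 0.96225 = 31.7 m

31.7


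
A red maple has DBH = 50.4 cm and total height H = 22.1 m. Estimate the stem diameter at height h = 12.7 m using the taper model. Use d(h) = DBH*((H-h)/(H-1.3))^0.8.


Taper: d(h) = DBH * ((H - h) / (H - 1.3))^0.8
Numerator = H - h = 22.1 - 12.7 = 9.4 m
Denominator = H - 1.3 = 22.1 - 1.3 = 20.8 m
Ratio = 9.4 / 20.8 = 0.45192
d = 50.4 * 0.45192^0.8 = 26.7 cm

26.7


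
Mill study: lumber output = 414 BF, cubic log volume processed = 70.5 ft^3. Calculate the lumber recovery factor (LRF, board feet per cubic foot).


Formula: LRF = Lumber Output (BF) / Log Input (ft^3)
LRF = 414 BF / 70.5 ft^3
LRF = 5.87 BF/ft^3

5.87


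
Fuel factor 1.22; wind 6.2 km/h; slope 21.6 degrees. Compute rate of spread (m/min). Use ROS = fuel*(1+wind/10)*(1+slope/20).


Formula: ROS = fuel * (1 + wind/10) * (1 + slope/20)
Wind factor = 1 + 6.2/10 = 1.62
Slope factor = 1 + 21.6/20 = 2.08
ROS = 1.22 * 1.62 * 2.08 = 4.11 m/min

4.11


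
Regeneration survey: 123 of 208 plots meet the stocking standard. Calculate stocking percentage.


Formula: Stocking % = stocked plots / total plots * 100
Stocking = 123 / 208 * 100
Stocking = 0.5913 * 100 = 59.1%

59.1


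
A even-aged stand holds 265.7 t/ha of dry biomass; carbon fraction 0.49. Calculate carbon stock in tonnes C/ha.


Formula: Carbon Stock = Biomass * Carbon Fraction
C = 265.7 t/ha * 0.49
C = 130.2 t C/ha

130.2


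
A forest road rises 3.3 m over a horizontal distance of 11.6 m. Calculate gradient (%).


Formula: Gradient = rise / run * 100
Gradient = 3.3 / 11.6 * 100 = 28.4%

28.4


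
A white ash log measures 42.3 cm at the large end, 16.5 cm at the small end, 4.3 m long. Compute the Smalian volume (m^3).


Smalian: V = (A1 + A2)/2 * L,  A = pi*(D/200)^2
A1 = pi*(42.3/200)^2 = 0.140531 m^2
A2 = pi*(16.5/200)^2 = 0.021382 m^2
V = (0.140531+0.021382)/2*4.3 = 0.3481 m^3

0.3481


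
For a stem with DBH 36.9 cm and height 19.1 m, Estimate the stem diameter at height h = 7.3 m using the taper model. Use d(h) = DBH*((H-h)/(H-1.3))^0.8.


Taper: d(h) = DBH * ((H - h) / (H - 1.3))^0.8
Numerator = H - h = 19.1 - 7.3 = 11.8 m
Denominator = H - 1.3 = 19.1 - 1.3 = 17.8 m
Ratio = 11.8 / 17.8 = 0.66292
d = 36.9 * 0.66292^0.8 = 26.6 cm

26.6


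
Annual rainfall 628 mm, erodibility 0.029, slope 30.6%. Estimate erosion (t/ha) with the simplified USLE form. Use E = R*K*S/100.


Formula: E = R * K * S / 100  (simplified USLE)
R * K = 628 * 0.029 = 18.212
E = 18.212 * 30.6 / 100 = 5.57 t/ha

5.57


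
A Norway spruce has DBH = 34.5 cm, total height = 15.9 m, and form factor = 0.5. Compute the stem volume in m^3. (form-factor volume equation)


Formula: V = pi * (DBH/200)^2 * H * ff
Radius = DBH/200 = 34.5/200 = 0.1725 m
Radius^2 = 0.1725^2 = 0.02975625 m^2
V = pi * 0.02975625 * 15.9 * 0.5
V = 0.743 m^3

0.743


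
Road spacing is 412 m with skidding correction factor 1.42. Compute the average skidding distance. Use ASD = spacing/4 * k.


Formula: ASD = (spacing / 4) * correction
Uncorrected distance = spacing / 4 = 412 / 4 = 103 m
ASD = 103 * 1.42 = 146 m

146


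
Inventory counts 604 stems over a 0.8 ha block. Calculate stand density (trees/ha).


Formula: Stand Density = N_trees / Area_ha
Density = 604 trees / 0.8 ha
Density = 755 trees/ha

755


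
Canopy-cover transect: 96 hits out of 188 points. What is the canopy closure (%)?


Formula: Canopy closure = covered points / total points * 100
Closure = 96 / 188 * 100
Closure = 0.5106 * 100 = 51.1%

51.1


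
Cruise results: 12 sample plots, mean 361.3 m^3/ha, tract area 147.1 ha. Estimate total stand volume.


Formula: Total Volume = Mean Volume per ha * Total Area
Total Volume = 361.3 m^3/ha * 147.1 ha
Total Volume = 53147 m^3

53147


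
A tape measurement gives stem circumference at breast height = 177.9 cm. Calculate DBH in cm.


Formula: DBH = C / pi
DBH = 177.9 / pi
pi = 3.14159...
DBH = 56.6 cm

56.6


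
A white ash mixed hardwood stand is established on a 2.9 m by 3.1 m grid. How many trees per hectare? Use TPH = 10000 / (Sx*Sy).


Formula: TPH = 10000 m^2/ha / (spacing_x * spacing_y)
Area per tree = 2.9 m * 3.1 m = 8.99 m^2
TPH = 10000 / 8.99 = 1112 trees/ha

1112


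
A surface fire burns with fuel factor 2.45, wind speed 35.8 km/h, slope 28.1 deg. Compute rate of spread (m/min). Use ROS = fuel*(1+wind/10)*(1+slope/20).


Formula: ROS = fuel * (1 + wind/10) * (1 + slope/20)
Wind factor = 1 + 35.8/10 = 4.58
Slope factor = 1 + 28.1/20 = 2.405
ROS = 2.45 * 4.58 * 2.405 = 26.99 m/min

26.99


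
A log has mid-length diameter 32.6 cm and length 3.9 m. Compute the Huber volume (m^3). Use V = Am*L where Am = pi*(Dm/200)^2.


Huber: V = Am * L,  Am = pi*(Dm/200)^2
Am = pi*(32.6/200)^2 = 0.083469 m^2
V = 0.083469*3.9 = 0.3255 m^3

0.3255


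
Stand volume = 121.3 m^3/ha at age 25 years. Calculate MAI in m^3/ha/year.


Formula: MAI = Total Volume / Stand Age
MAI = 121.3 m^3/ha / 25 years
MAI = 4.85 m^3/ha/year

4.85


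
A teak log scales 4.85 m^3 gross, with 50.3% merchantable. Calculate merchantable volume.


Formula: MV = V_total * (merchantable_pct / 100)
Merchantable fraction = 50.3% / 100 = 0.503
MV = 4.85 m^3 * 0.503 = 2.44 m^3

2.44


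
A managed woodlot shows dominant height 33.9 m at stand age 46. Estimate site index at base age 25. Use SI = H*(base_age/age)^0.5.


Formula: SI = H_dom * (base_age / age)^0.5
Age ratio = 25 / 46 = 0.54348
sqrt(age_ratio) = 0.73721
SI = 33.9 * 0.73721 = 25.0 m

25.0


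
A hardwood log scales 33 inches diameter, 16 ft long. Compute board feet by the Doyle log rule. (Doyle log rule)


Doyle: BF = (D - 4)^2 * L / 16
Adjusted diameter = 33 - 4 = 29 in
(D-4)^2 = 29^2 = 841
BF = 841 * 16 / 16 = 841 BF

841


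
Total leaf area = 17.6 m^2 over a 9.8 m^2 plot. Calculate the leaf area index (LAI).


Formula: LAI = total leaf area / ground area  (dimensionless)
LAI = 17.6 m^2 / 9.8 m^2
LAI = 1.8

1.8


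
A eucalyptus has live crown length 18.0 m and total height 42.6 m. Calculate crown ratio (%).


Formula: Crown Ratio = (Crown Length / Total Height) * 100
CR = (18.0 m / 42.6 m) * 100
CR = 0.4225 * 100 = 42.3%

42.3


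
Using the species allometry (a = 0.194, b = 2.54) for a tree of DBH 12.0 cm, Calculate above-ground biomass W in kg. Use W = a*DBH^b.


Formula: W = a * DBH^b  (allometric power law)
DBH^b = 12.0^2.54 = 550.9604
W = 0.194 * 550.9604 = 106.9 kg

106.9


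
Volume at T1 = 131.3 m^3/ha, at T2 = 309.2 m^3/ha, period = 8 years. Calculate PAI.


Formula: PAI = (V_T2 - V_T1) / (T2 - T1)
Volume increment = 309.2 - 131.3 = 177.9 m^3/ha
PAI = 177.9 / 8 = 22.24 m^3/ha/year

22.24


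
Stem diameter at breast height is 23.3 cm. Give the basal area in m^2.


Formula: BA = pi * (DBH/2)^2 / 10000  (cm^2 to m^2)
Radius = DBH/2 = 23.3/2 = 11.65 cm
BA = pi * 11.65^2 / 10000
   = 426.3848 cm^2 / 10000
   = 0.0426 m^2

0.0426


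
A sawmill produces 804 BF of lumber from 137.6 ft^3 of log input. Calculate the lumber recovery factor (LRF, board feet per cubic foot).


Formula: LRF = Lumber Output (BF) / Log Input (ft^3)
LRF = 804 BF / 137.6 ft^3
LRF = 5.84 BF/ft^3

5.84


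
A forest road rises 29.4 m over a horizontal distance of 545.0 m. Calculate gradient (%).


Formula: Gradient = rise / run * 100
Gradient = 29.4 / 545.0 * 100 = 5.4%

5.4


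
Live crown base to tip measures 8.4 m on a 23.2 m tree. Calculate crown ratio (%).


Formula: Crown Ratio = (Crown Length / Total Height) * 100
CR = (8.4 m / 23.2 m) * 100
CR = 0.3621 * 100 = 36.2%

36.2


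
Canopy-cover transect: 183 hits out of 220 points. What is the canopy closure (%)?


Formula: Canopy closure = covered points / total points * 100
Closure = 183 / 220 * 100
Closure = 0.8318 * 100 = 83.2%

83.2


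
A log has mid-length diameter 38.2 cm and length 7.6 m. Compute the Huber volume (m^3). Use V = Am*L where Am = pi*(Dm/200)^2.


Huber: V = Am * L,  Am = pi*(Dm/200)^2
Am = pi*(38.2/200)^2 = 0.114608 m^2
V = 0.114608*7.6 = 0.871 m^3

0.871


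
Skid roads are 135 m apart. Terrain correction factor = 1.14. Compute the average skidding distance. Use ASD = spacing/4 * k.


Formula: ASD = (spacing / 4) * correction
Uncorrected distance = spacing / 4 = 135 / 4 = 33.75 m
ASD = 33.75 * 1.14 = 38 m

38


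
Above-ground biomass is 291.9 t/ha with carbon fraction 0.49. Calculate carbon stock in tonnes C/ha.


Formula: Carbon Stock = Biomass * Carbon Fraction
C = 291.9 t/ha * 0.49
C = 143.0 t C/ha

143.0


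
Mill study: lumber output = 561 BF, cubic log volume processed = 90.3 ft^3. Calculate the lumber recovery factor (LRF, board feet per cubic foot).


Formula: LRF = Lumber Output (BF) / Log Input (ft^3)
LRF = 561 BF / 90.3 ft^3
LRF = 6.21 BF/ft^3

6.21


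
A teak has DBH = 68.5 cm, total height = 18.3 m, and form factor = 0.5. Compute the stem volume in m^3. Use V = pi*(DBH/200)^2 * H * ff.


Formula: V = pi * (DBH/200)^2 * H * ff
Radius = DBH/200 = 68.5/200 = 0.3425 m
Radius^2 = 0.3425^2 = 0.11730625 m^2
V = pi * 0.11730625 * 18.3 * 0.5
V = 3.372 m^3

3.372


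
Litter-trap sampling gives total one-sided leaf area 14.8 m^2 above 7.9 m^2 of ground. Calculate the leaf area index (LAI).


Formula: LAI = total leaf area / ground area  (dimensionless)
LAI = 14.8 m^2 / 7.9 m^2
LAI = 1.87

1.87


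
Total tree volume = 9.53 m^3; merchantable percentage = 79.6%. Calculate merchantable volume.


Formula: MV = V_total * (merchantable_pct / 100)
Merchantable fraction = 79.6% / 100 = 0.796
MV = 9.53 m^3 * 0.796 = 7.586 m^3

7.586


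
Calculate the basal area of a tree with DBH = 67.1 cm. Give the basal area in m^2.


Formula: BA = pi * (DBH/2)^2 / 10000  (cm^2 to m^2)
Radius = DBH/2 = 67.1/2 = 33.55 cm
BA = pi * 33.55^2 / 10000
   = 3536.1845 cm^2 / 10000
   = 0.3536 m^2

0.3536


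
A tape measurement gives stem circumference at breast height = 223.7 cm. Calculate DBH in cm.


Formula: DBH = C / pi
DBH = 223.7 / pi
pi = 3.14159...
DBH = 71.2 cm

71.2


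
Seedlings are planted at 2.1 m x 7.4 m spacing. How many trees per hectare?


Formula: TPH = 10000 m^2/ha / (spacing_x * spacing_y)
Area per tree = 2.1 m * 7.4 m = 15.54 m^2
TPH = 10000 / 15.54 = 644 trees/ha

644


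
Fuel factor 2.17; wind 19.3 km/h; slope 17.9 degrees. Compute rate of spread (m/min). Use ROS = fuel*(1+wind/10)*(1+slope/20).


Formula: ROS = fuel * (1 + wind/10) * (1 + slope/20)
Wind factor = 1 + 19.3/10 = 2.93
Slope factor = 1 + 17.9/20 = 1.895
ROS = 2.17 * 2.93 * 1.895 = 12.05 m/min

12.05


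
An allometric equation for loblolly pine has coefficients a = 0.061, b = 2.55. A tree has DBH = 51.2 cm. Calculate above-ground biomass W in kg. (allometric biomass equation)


Formula: W = a * DBH^b  (allometric power law)
DBH^b = 51.2^2.55 = 22836.9657
W = 0.061 * 22836.9657 = 1393.1 kg

1393.1


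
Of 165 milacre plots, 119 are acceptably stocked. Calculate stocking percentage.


Formula: Stocking % = stocked plots / total plots * 100
Stocking = 119 / 165 * 100
Stocking = 0.7212 * 100 = 72.1%

72.1


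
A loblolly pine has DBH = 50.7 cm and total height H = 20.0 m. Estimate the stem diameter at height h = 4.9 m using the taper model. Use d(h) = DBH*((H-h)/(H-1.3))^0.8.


Taper: d(h) = DBH * ((H - h) / (H - 1.3))^0.8
Numerator = H - h = 20.0 - 4.9 = 15.1 m
Denominator = H - 1.3 = 20.0 - 1.3 = 18.7 m
Ratio = 15.1 / 18.7 = 0.80749
d = 50.7 * 0.80749^0.8 = 42.7 cm

42.7


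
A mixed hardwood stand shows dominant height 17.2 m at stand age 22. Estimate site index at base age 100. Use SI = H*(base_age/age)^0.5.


Formula: SI = H_dom * (base_age / age)^0.5
Age ratio = 100 / 22 = 4.54545
sqrt(age_ratio) = 2.13201
SI = 17.2 * 2.13201 = 36.7 m

36.7


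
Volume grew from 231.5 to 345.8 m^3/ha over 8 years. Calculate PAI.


Formula: PAI = (V_T2 - V_T1) / (T2 - T1)
Volume increment = 345.8 - 231.5 = 114.3 m^3/ha
PAI = 114.3 / 8 = 14.29 m^3/ha/year

14.29


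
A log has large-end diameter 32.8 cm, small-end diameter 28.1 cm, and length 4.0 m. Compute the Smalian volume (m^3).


Smalian: V = (A1 + A2)/2 * L,  A = pi*(D/200)^2
A1 = pi*(32.8/200)^2 = 0.084496 m^2
A2 = pi*(28.1/200)^2 = 0.062016 m^2
V = (0.084496+0.062016)/2*4.0 = 0.293 m^3

0.293


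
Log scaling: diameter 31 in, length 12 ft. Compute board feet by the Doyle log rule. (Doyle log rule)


Doyle: BF = (D - 4)^2 * L / 16
Adjusted diameter = 31 - 4 = 27 in
(D-4)^2 = 27^2 = 729
BF = 729 * 12 / 16 = 547 BF

547


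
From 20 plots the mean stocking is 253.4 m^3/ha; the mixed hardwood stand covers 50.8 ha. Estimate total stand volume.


Formula: Total Volume = Mean Volume per ha * Total Area
Total Volume = 253.4 m^3/ha * 50.8 ha
Total Volume = 12873 m^3

12873


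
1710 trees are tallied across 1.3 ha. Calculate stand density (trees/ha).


Formula: Stand Density = N_trees / Area_ha
Density = 1710 trees / 1.3 ha
Density = 1315 trees/ha

1315


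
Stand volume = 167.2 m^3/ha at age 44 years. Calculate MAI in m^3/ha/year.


Formula: MAI = Total Volume / Stand Age
MAI = 167.2 m^3/ha / 44 years
MAI = 3.8 m^3/ha/year

3.8


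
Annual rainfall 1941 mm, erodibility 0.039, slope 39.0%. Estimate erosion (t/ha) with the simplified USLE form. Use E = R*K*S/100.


Formula: E = R * K * S / 100  (simplified USLE)
R * K = 1941 * 0.039 = 75.699
E = 75.699 * 39.0 / 100 = 29.52 t/ha

29.52


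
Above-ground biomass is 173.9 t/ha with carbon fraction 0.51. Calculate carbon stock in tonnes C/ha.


Formula: Carbon Stock = Biomass * Carbon Fraction
C = 173.9 t/ha * 0.51
C = 88.7 t C/ha

88.7


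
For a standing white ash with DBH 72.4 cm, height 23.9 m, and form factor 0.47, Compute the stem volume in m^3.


Formula: V = pi * (DBH/200)^2 * H * ff
Radius = DBH/200 = 72.4/200 = 0.362 m
Radius^2 = 0.362^2 = 0.131044 m^2
V = pi * 0.131044 * 23.9 * 0.47
V = 4.624 m^3

4.624


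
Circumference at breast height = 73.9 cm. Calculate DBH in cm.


Formula: DBH = C / pi
DBH = 73.9 / pi
pi = 3.14159...
DBH = 23.5 cm

23.5


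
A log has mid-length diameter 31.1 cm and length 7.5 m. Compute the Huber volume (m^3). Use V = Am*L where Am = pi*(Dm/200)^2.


Huber: V = Am * L,  Am = pi*(Dm/200)^2
Am = pi*(31.1/200)^2 = 0.075964 m^2
V = 0.075964*7.5 = 0.5697 m^3

0.5697


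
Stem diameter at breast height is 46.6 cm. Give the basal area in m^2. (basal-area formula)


Formula: BA = pi * (DBH/2)^2 / 10000  (cm^2 to m^2)
Radius = DBH/2 = 46.6/2 = 23.3 cm
BA = pi * 23.3^2 / 10000
   = 1705.5392 cm^2 / 10000
   = 0.1706 m^2

0.1706


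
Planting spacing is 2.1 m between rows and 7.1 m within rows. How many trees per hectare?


Formula: TPH = 10000 m^2/ha / (spacing_x * spacing_y)
Area per tree = 2.1 m * 7.1 m = 14.91 m^2
TPH = 10000 / 14.91 = 671 trees/ha

671


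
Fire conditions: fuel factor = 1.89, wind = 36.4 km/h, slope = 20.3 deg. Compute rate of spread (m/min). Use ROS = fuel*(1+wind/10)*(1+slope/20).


Formula: ROS = fuel * (1 + wind/10) * (1 + slope/20)
Wind factor = 1 + 36.4/10 = 4.64
Slope factor = 1 + 20.3/20 = 2.015
ROS = 1.89 * 4.64 * 2.015 = 17.67 m/min

17.67


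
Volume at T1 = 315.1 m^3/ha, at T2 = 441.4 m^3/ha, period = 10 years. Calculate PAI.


Formula: PAI = (V_T2 - V_T1) / (T2 - T1)
Volume increment = 441.4 - 315.1 = 126.3 m^3/ha
PAI = 126.3 / 10 = 12.63 m^3/ha/year

12.63


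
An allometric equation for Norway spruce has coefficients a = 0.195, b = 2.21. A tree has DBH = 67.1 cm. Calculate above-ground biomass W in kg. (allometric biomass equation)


Formula: W = a * DBH^b  (allometric power law)
DBH^b = 67.1^2.21 = 10890.7244
W = 0.195 * 10890.7244 = 2123.7 kg

2123.7


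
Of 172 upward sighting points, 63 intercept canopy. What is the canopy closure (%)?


Formula: Canopy closure = covered points / total points * 100
Closure = 63 / 172 * 100
Closure = 0.3663 * 100 = 36.6%

36.6


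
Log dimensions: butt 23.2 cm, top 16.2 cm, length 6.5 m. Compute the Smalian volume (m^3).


Smalian: V = (A1 + A2)/2 * L,  A = pi*(D/200)^2
A1 = pi*(23.2/200)^2 = 0.042273 m^2
A2 = pi*(16.2/200)^2 = 0.020612 m^2
V = (0.042273+0.020612)/2*6.5 = 0.2044 m^3

0.2044


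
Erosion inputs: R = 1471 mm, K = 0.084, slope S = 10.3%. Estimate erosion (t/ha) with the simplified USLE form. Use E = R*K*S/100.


Formula: E = R * K * S / 100  (simplified USLE)
R * K = 1471 * 0.084 = 123.564
E = 123.564 * 10.3 / 100 = 12.73 t/ha

12.73


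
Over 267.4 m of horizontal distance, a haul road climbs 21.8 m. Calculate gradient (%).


Formula: Gradient = rise / run * 100
Gradient = 21.8 / 267.4 * 100 = 8.2%

8.2


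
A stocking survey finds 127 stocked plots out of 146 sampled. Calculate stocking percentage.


Formula: Stocking % = stocked plots / total plots * 100
Stocking = 127 / 146 * 100
Stocking = 0.8699 * 100 = 87.0%

87.0


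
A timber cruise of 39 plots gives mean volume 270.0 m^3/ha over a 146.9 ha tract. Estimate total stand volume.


Formula: Total Volume = Mean Volume per ha * Total Area
Total Volume = 270.0 m^3/ha * 146.9 ha
Total Volume = 39663 m^3

39663


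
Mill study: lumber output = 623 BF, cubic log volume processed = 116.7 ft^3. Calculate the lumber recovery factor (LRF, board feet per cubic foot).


Formula: LRF = Lumber Output (BF) / Log Input (ft^3)
LRF = 623 BF / 116.7 ft^3
LRF = 5.34 BF/ft^3

5.34


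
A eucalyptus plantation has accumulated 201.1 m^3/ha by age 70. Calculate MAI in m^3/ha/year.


Formula: MAI = Total Volume / Stand Age
MAI = 201.1 m^3/ha / 70 years
MAI = 2.87 m^3/ha/year

2.87


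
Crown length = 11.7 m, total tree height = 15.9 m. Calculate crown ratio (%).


Formula: Crown Ratio = (Crown Length / Total Height) * 100
CR = (11.7 m / 15.9 m) * 100
CR = 0.7358 * 100 = 73.6%

73.6


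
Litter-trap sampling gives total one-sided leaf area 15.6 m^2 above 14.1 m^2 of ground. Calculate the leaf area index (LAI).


Formula: LAI = total leaf area / ground area  (dimensionless)
LAI = 15.6 m^2 / 14.1 m^2
LAI = 1.11

1.11


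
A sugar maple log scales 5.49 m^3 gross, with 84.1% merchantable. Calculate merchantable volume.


Formula: MV = V_total * (merchantable_pct / 100)
Merchantable fraction = 84.1% / 100 = 0.841
MV = 5.49 m^3 * 0.841 = 4.617 m^3

4.617


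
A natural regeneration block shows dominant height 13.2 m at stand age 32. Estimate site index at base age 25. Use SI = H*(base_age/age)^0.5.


Formula: SI = H_dom * (base_age / age)^0.5
Age ratio = 25 / 32 = 0.78125
sqrt(age_ratio) = 0.88388
SI = 13.2 * 0.88388 = 11.7 m

11.7


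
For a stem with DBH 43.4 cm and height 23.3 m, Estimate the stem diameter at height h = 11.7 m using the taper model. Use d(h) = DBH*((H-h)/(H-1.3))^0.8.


Taper: d(h) = DBH * ((H - h) / (H - 1.3))^0.8
Numerator = H - h = 23.3 - 11.7 = 11.6 m
Denominator = H - 1.3 = 23.3 - 1.3 = 22.0 m
Ratio = 11.6 / 22.0 = 0.52727
d = 43.4 * 0.52727^0.8 = 26.0 cm

26.0


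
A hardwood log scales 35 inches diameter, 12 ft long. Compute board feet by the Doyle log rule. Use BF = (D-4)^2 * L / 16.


Doyle: BF = (D - 4)^2 * L / 16
Adjusted diameter = 35 - 4 = 31 in
(D-4)^2 = 31^2 = 961
BF = 961 * 12 / 16 = 721 BF

721


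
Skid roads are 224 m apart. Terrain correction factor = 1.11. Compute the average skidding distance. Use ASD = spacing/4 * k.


Formula: ASD = (spacing / 4) * correction
Uncorrected distance = spacing / 4 = 224 / 4 = 56 m
ASD = 56 * 1.11 = 62 m

62


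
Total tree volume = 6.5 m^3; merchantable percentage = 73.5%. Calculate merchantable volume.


Formula: MV = V_total * (merchantable_pct / 100)
Merchantable fraction = 73.5% / 100 = 0.735
MV = 6.5 m^3 * 0.735 = 4.778 m^3

4.778


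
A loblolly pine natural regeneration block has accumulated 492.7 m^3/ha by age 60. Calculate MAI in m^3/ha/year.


Formula: MAI = Total Volume / Stand Age
MAI = 492.7 m^3/ha / 60 years
MAI = 8.21 m^3/ha/year

8.21


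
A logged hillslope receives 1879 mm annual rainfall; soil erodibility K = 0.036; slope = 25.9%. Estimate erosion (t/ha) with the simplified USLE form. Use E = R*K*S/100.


Formula: E = R * K * S / 100  (simplified USLE)
R * K = 1879 * 0.036 = 67.644
E = 67.644 * 25.9 / 100 = 17.52 t/ha

17.52


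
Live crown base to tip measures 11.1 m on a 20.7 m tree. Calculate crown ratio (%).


Formula: Crown Ratio = (Crown Length / Total Height) * 100
CR = (11.1 m / 20.7 m) * 100
CR = 0.5362 * 100 = 53.6%

53.6


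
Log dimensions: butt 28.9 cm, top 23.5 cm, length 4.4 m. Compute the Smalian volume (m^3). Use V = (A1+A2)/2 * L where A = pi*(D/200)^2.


Smalian: V = (A1 + A2)/2 * L,  A = pi*(D/200)^2
A1 = pi*(28.9/200)^2 = 0.065597 m^2
A2 = pi*(23.5/200)^2 = 0.043374 m^2
V = (0.065597+0.043374)/2*4.4 = 0.2397 m^3

0.2397


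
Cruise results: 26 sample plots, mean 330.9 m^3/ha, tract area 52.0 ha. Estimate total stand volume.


Formula: Total Volume = Mean Volume per ha * Total Area
Total Volume = 330.9 m^3/ha * 52.0 ha
Total Volume = 17207 m^3

17207


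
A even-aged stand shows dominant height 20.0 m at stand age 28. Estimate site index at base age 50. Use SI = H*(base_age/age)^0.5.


Formula: SI = H_dom * (base_age / age)^0.5
Age ratio = 50 / 28 = 1.78571
sqrt(age_ratio) = 1.33631
SI = 20.0 * 1.33631 = 26.7 m

26.7


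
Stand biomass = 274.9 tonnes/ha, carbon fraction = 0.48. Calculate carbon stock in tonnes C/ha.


Formula: Carbon Stock = Biomass * Carbon Fraction
C = 274.9 t/ha * 0.48
C = 132.0 t C/ha

132.0


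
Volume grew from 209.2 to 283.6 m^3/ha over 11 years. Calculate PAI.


Formula: PAI = (V_T2 - V_T1) / (T2 - T1)
Volume increment = 283.6 - 209.2 = 74.4 m^3/ha
PAI = 74.4 / 11 = 6.76 m^3/ha/year

6.76


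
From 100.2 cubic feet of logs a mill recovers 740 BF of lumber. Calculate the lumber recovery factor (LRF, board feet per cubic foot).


Formula: LRF = Lumber Output (BF) / Log Input (ft^3)
LRF = 740 BF / 100.2 ft^3
LRF = 7.39 BF/ft^3

7.39


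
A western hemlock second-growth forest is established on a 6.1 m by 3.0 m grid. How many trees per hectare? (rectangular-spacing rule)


Formula: TPH = 10000 m^2/ha / (spacing_x * spacing_y)
Area per tree = 6.1 m * 3.0 m = 18.3 m^2
TPH = 10000 / 18.3 = 546 trees/ha

546


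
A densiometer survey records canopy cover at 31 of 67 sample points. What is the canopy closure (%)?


Formula: Canopy closure = covered points / total points * 100
Closure = 31 / 67 * 100
Closure = 0.4627 * 100 = 46.3%

46.3


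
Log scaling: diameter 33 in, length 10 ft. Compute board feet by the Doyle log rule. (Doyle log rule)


Doyle: BF = (D - 4)^2 * L / 16
Adjusted diameter = 33 - 4 = 29 in
(D-4)^2 = 29^2 = 841
BF = 841 * 10 / 16 = 526 BF

526


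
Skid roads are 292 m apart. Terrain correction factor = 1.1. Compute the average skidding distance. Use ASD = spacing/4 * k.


Formula: ASD = (spacing / 4) * correction
Uncorrected distance = spacing / 4 = 292 / 4 = 73 m
ASD = 73 * 1.1 = 80 m

80


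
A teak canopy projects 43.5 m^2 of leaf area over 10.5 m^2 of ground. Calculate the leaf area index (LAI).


Formula: LAI = total leaf area / ground area  (dimensionless)
LAI = 43.5 m^2 / 10.5 m^2
LAI = 4.14

4.14


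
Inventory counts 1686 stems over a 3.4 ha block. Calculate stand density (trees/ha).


Formula: Stand Density = N_trees / Area_ha
Density = 1686 trees / 3.4 ha
Density = 496 trees/ha

496
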